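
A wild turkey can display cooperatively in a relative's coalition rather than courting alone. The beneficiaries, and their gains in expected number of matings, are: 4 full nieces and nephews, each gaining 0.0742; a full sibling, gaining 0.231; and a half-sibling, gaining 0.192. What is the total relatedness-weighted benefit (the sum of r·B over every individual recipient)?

r to a full niece or nephew = 1/4 (full aunt/uncle↔niece/nephew: two paths of length 3 through the shared grandparent pair: r = 2·(1/2)^3 = 1/4).
r to a full sibling = 1/2 (full sibs share both parents — two paths of length 2: r = 2·(1/2)^2 = 1/2).
r to a half-sibling = 0.25 (half-sibs share one parent — one path of length 2: r = (1/2)^2 = 1/4).
Summing one r·B term per recipient: 4·0.25·0.0742 + 1·0.5·0.231 + 1·0.25·0.192 = 0.2377.

0.2377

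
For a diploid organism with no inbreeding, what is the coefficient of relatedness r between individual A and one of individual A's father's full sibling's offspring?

Each parent–offspring link contributes a factor of 1/2, and independent paths through distinct common ancestors add.
First cousins share one grandparent pair — two paths of length 4: r = 2·(1/2)^4 = 1/8.

0.125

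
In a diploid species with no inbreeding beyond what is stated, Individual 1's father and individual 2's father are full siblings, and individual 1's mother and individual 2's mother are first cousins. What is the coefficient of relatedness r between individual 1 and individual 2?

With two independent routes of shared ancestry, r is the sum of the two contributions.
Individual 1 and individual 2 are related in two ways: first cousins through their fathers (r = 1/8) and second cousins through their mothers (r = 1/32).
r = 1/8 + 1/32 = 5/32 = 0.15625.

0.15625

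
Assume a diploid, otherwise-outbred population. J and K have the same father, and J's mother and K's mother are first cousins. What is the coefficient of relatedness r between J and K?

0.28125

With two independent routes of shared ancestry, r is the sum of the two contributions.
J and K are related in two ways: half-sibs through their shared father (r = 1/4) and second cousins through their mothers (r = 1/32).
r = 1/4 + 1/32 = 0.28125.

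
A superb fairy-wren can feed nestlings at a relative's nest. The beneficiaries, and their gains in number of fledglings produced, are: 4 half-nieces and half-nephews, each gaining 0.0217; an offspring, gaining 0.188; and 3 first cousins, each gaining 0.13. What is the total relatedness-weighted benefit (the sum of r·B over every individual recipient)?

r to a half-niece or half-nephew = 0.125 (half-aunt/uncle↔niece/nephew: one path of length 3: r = (1/2)^3 = 1/8).
r to an offspring = 0.5 (one parent–offspring link: r = (1/2)^1 = 1/2).
r to a first cousin = 0.125 (first cousins share one grandparent pair — two paths of length 4: r = 2·(1/2)^4 = 1/8).
Summing one r·B term per recipient: 4·0.125·0.0217 + 1·0.5·0.188 + 3·0.125·0.13 = 0.1536.

0.1536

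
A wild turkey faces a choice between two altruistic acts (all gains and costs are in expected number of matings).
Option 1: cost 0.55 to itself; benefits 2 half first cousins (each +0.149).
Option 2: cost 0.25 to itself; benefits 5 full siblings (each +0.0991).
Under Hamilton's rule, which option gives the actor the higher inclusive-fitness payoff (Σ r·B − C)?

Option 1: r to a half first cousin = 0.0625.
Option 1: Σ r·B − C = (2·0.0625·0.149) − 0.55 = -0.531375.
Option 2: r to a full sibling = 0.5.
Option 2: Σ r·B − C = (5·0.5·0.0991) − 0.25 = -0.00225.
Option 2 has the higher net inclusive-fitness payoff.

Option 2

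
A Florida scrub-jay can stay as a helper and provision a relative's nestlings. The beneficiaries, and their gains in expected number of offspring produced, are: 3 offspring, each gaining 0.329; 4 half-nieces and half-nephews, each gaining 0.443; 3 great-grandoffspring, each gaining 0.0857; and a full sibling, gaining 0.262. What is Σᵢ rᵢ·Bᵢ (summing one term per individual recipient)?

r to an offspring = 0.5 (one parent–offspring link: r = (1/2)^1 = 1/2).
r to a half-niece or half-nephew = 1/8 (half-aunt/uncle↔niece/nephew: one path of length 3: r = (1/2)^3 = 1/8).
r to a great-grandoffspring = 0.125 (three parent–offspring links: r = (1/2)^3 = 1/8).
r to a full sibling = 0.5 (full sibs share both parents — two paths of length 2: r = 2·(1/2)^2 = 1/2).
Summing one r·B term per recipient: 3·0.5·0.329 + 4·0.125·0.443 + 3·0.125·0.0857 + 1·0.5·0.262 = 0.8781375.

0.8781375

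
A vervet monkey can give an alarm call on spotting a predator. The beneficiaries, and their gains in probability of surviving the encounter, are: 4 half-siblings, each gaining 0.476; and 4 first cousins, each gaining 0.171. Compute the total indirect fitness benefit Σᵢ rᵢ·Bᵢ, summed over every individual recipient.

r to a half-sibling = 0.25 (half-sibs share one parent — one path of length 2: r = (1/2)^2 = 1/4).
r to a first cousin = 1/8 (first cousins share one grandparent pair — two paths of length 4: r = 2·(1/2)^4 = 1/8).
Summing one r·B term per recipient: 4·0.25·0.476 + 4·0.125·0.171 = 0.5615.

0.5615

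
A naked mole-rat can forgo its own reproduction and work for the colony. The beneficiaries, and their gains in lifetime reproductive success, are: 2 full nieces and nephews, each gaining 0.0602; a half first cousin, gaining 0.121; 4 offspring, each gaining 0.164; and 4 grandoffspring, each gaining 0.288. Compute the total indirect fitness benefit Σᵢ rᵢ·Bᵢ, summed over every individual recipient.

0.6536625

r to a full niece or nephew = 1/4 (full aunt/uncle↔niece/nephew: two paths of length 3 through the shared grandparent pair: r = 2·(1/2)^3 = 1/4).
r to a half first cousin = 1/16 (half first cousins share one grandparent — one path of length 4: r = (1/2)^4 = 1/16).
r to an offspring = 0.5 (one parent–offspring link: r = (1/2)^1 = 1/2).
r to a grandoffspring = 1/4 (two parent–offspring links: r = (1/2)^2 = 1/4).
Summing one r·B term per recipient: 2·0.25·0.0602 + 1·0.0625·0.121 + 4·0.5·0.164 + 4·0.25·0.288 = 0.6536625.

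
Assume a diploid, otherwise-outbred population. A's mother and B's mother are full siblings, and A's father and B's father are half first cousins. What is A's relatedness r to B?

Wright's path rule: contributions from independent ancestry routes add.
A and B are related in two ways: first cousins through their mothers (r = 1/8) and half second cousins through their fathers (r = 1/64).
r = 1/8 + 1/64 = 0.140625.

0.140625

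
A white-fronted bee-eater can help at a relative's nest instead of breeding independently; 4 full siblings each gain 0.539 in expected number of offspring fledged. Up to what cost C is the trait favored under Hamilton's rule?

1.078

r to a full sibling = 1/2 (full sibs share both parents — two paths of length 2: r = 2·(1/2)^2 = 1/2).
Hamilton's rule: n·r·B > C, so the trait is favored while C < n·r·B = 4·0.5·0.539 = 1.078.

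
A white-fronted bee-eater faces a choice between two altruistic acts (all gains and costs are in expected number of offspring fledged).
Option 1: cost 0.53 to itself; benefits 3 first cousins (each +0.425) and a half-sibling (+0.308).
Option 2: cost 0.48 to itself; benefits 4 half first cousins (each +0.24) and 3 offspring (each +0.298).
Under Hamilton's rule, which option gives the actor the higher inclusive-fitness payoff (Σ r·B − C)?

Option 2

Option 1: r to a first cousin = 0.125.
Option 1: r to a half-sibling = 0.25.
Option 1: Σ r·B − C = (3·0.125·0.425 + 1·0.25·0.308) − 0.53 = -0.293625.
Option 2: r to a half first cousin = 0.0625.
Option 2: r to an offspring = 0.5.
Option 2: Σ r·B − C = (4·0.0625·0.24 + 3·0.5·0.298) − 0.48 = 0.027.
Option 2 has the higher net inclusive-fitness payoff.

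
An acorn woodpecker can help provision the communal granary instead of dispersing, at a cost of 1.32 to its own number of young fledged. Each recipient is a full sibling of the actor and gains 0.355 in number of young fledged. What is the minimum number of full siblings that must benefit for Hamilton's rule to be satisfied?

r to a full sibling = 0.5 (full sibs share both parents — two paths of length 2: r = 2·(1/2)^2 = 1/2).
Hamilton's rule: n·r·B > C  ⇒  n > C/(r·B) = 1.32/(0.5·0.355) = 7.437.
The smallest integer exceeding 7.437 is 8.

8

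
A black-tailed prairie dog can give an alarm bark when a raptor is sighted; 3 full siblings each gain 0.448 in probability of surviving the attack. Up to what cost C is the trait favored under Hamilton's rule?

r to a full sibling = 0.5 (full sibs share both parents — two paths of length 2: r = 2·(1/2)^2 = 1/2).
Hamilton's rule: n·r·B > C, so the trait is favored while C < n·r·B = 3·0.5·0.448 = 0.672.

0.672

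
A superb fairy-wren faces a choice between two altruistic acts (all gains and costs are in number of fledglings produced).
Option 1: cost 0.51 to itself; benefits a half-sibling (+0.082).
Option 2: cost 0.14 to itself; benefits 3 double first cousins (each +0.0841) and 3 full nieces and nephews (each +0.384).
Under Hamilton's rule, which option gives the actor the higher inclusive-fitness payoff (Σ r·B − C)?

Option 2

Option 1: r to a half-sibling = 0.25.
Option 1: Σ r·B − C = (1·0.25·0.082) − 0.51 = -0.4895.
Option 2: r to a double first cousin = 0.25.
Option 2: r to a full niece or nephew = 0.25.
Option 2: Σ r·B − C = (3·0.25·0.0841 + 3·0.25·0.384) − 0.14 = 0.211075.
Option 2 has the higher net inclusive-fitness payoff.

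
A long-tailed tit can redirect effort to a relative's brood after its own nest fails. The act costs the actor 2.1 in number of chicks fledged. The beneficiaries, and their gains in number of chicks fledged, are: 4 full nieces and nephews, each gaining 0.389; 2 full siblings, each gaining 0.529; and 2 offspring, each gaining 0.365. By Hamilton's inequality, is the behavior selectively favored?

Hamilton's rule: the trait is favored when the sum of r·B over every recipient exceeds the actor's cost C.
r to a full niece or nephew = 1/4 (full aunt/uncle↔niece/nephew: two paths of length 3 through the shared grandparent pair: r = 2·(1/2)^3 = 1/4).
r to a full sibling = 1/2 (full sibs share both parents — two paths of length 2: r = 2·(1/2)^2 = 1/2).
r to an offspring = 1/2 (one parent–offspring link: r = (1/2)^1 = 1/2).
Summing one r·B term per recipient: 4·0.25·0.389 + 2·0.5·0.529 + 2·0.5·0.365 = 1.283.
1.283 < 2.1: the indirect benefit is less than the cost.

No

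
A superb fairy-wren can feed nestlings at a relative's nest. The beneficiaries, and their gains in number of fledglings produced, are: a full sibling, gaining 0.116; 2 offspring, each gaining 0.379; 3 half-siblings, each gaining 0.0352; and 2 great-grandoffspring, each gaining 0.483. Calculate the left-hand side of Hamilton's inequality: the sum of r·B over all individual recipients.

r to a full sibling = 0.5 (full sibs share both parents — two paths of length 2: r = 2·(1/2)^2 = 1/2).
r to an offspring = 0.5 (one parent–offspring link: r = (1/2)^1 = 1/2).
r to a half-sibling = 0.25 (half-sibs share one parent — one path of length 2: r = (1/2)^2 = 1/4).
r to a great-grandoffspring = 1/8 (three parent–offspring links: r = (1/2)^3 = 1/8).
Summing one r·B term per recipient: 1·0.5·0.116 + 2·0.5·0.379 + 3·0.25·0.0352 + 2·0.125·0.483 = 0.58415.

0.58415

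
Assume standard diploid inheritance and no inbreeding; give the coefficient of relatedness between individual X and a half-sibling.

0.25

Each parent–offspring link contributes a factor of 1/2, and independent paths through distinct common ancestors add.
Half-sibs share one parent — one path of length 2: r = (1/2)^2 = 1/4.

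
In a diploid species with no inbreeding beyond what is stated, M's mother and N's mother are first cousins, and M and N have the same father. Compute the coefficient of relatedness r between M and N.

Independent pedigree routes through distinct common ancestors add.
M and N are related in two ways: second cousins through their mothers (r = 1/32) and half-sibs through their shared father (r = 1/4).
r = 1/32 + 1/4 = 0.28125.

0.28125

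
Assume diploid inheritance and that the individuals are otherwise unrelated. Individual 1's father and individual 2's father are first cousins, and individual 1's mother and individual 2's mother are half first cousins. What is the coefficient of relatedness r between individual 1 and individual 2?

0.046875

With two independent routes of shared ancestry, r is the sum of the two contributions.
Individual 1 and individual 2 are related in two ways: second cousins through their fathers (r = 1/32) and half second cousins through their mothers (r = 1/64).
r = 1/32 + 1/64 = 0.046875.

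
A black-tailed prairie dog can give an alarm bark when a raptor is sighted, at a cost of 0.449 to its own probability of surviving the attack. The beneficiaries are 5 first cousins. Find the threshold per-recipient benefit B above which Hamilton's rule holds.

r to a first cousin = 1/8 (first cousins share one grandparent pair — two paths of length 4: r = 2·(1/2)^4 = 1/8).
Hamilton's rule with n recipients of equal r: n·r·B > C, so B > C/(n·r) = 0.449/(5·0.125) = 0.7184.

0.7184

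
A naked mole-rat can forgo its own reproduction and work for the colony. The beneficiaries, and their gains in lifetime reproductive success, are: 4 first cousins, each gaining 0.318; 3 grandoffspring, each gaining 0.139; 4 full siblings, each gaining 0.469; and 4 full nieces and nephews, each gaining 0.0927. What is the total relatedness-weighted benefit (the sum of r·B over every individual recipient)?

r to a first cousin = 1/8 (first cousins share one grandparent pair — two paths of length 4: r = 2·(1/2)^4 = 1/8).
r to a grandoffspring = 0.25 (two parent–offspring links: r = (1/2)^2 = 1/4).
r to a full sibling = 0.5 (full sibs share both parents — two paths of length 2: r = 2·(1/2)^2 = 1/2).
r to a full niece or nephew = 1/4 (full aunt/uncle↔niece/nephew: two paths of length 3 through the shared grandparent pair: r = 2·(1/2)^3 = 1/4).
Summing one r·B term per recipient: 4·0.125·0.318 + 3·0.25·0.139 + 4·0.5·0.469 + 4·0.25·0.0927 = 1.29395.

1.29395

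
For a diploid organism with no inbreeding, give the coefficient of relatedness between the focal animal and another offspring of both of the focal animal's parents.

0.5

Each parent–offspring link contributes a factor of 1/2, and independent paths through distinct common ancestors add.
Full sibs share both parents — two paths of length 2: r = 2·(1/2)^2 = 1/2.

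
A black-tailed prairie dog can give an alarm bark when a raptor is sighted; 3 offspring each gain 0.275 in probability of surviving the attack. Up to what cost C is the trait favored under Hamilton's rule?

r to an offspring = 0.5 (one parent–offspring link: r = (1/2)^1 = 1/2).
Hamilton's rule: n·r·B > C, so the trait is favored while C < n·r·B = 3·0.5·0.275 = 0.4125.

0.4125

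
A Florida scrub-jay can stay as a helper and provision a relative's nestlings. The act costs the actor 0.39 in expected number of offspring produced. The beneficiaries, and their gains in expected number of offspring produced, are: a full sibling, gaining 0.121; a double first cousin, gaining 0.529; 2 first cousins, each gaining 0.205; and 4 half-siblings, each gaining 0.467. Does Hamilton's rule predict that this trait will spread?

Yes

Hamilton's rule: the trait is favored when the sum of r·B over every recipient exceeds the actor's cost C.
r to a full sibling = 1/2 (full sibs share both parents — two paths of length 2: r = 2·(1/2)^2 = 1/2).
r to a double first cousin = 1/4 (double first cousins share both grandparent pairs — four paths of length 4: r = 4·(1/2)^4 = 1/4).
r to a first cousin = 1/8 (first cousins share one grandparent pair — two paths of length 4: r = 2·(1/2)^4 = 1/8).
r to a half-sibling = 0.25 (half-sibs share one parent — one path of length 2: r = (1/2)^2 = 1/4).
Summing one r·B term per recipient: 1·0.5·0.121 + 1·0.25·0.529 + 2·0.125·0.205 + 4·0.25·0.467 = 0.711.
0.711 > 0.39: the indirect benefit exceeds the cost.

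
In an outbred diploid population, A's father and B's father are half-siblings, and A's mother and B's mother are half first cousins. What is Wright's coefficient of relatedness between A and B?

Independent pedigree routes through distinct common ancestors add.
A and B are related in two ways: half first cousins through their fathers (r = 1/16) and half second cousins through their mothers (r = 1/64).
r = 1/16 + 1/64 = 5/64 = 0.078125.

0.078125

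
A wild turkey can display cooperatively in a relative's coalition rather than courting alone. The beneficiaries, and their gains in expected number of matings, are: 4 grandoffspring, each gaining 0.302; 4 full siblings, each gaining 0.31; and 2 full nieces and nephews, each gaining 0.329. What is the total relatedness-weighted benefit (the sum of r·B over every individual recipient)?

1.0865

r to a grandoffspring = 0.25 (two parent–offspring links: r = (1/2)^2 = 1/4).
r to a full sibling = 1/2 (full sibs share both parents — two paths of length 2: r = 2·(1/2)^2 = 1/2).
r to a full niece or nephew = 0.25 (full aunt/uncle↔niece/nephew: two paths of length 3 through the shared grandparent pair: r = 2·(1/2)^3 = 1/4).
Summing one r·B term per recipient: 4·0.25·0.302 + 4·0.5·0.31 + 2·0.25·0.329 = 1.0865.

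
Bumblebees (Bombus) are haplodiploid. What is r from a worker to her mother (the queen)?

One meiotic link between diploid queen and diploid daughter: r = 1/2.

0.5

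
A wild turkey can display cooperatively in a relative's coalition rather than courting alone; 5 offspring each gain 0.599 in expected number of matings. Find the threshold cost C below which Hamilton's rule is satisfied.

1.4975

r to an offspring = 0.5 (one parent–offspring link: r = (1/2)^1 = 1/2).
Hamilton's rule: n·r·B > C, so the trait is favored while C < n·r·B = 5·0.5·0.599 = 1.4975.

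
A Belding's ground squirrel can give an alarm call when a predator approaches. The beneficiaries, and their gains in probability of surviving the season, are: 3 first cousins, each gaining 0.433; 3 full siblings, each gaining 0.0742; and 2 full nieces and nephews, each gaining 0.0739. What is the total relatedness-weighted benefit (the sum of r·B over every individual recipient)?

0.310625

r to a first cousin = 1/8 (first cousins share one grandparent pair — two paths of length 4: r = 2·(1/2)^4 = 1/8).
r to a full sibling = 1/2 (full sibs share both parents — two paths of length 2: r = 2·(1/2)^2 = 1/2).
r to a full niece or nephew = 0.25 (full aunt/uncle↔niece/nephew: two paths of length 3 through the shared grandparent pair: r = 2·(1/2)^3 = 1/4).
Summing one r·B term per recipient: 3·0.125·0.433 + 3·0.5·0.0742 + 2·0.25·0.0739 = 0.310625.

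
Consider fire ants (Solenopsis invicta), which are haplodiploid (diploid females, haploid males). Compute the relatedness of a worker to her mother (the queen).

0.5

One meiotic link between diploid queen and diploid daughter: r = 1/2.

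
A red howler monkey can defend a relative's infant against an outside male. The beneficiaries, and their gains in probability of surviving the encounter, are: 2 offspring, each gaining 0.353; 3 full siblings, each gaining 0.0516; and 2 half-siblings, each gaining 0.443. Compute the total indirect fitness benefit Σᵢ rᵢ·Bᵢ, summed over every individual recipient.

r to an offspring = 1/2 (one parent–offspring link: r = (1/2)^1 = 1/2).
r to a full sibling = 0.5 (full sibs share both parents — two paths of length 2: r = 2·(1/2)^2 = 1/2).
r to a half-sibling = 1/4 (half-sibs share one parent — one path of length 2: r = (1/2)^2 = 1/4).
Summing one r·B term per recipient: 2·0.5·0.353 + 3·0.5·0.0516 + 2·0.25·0.443 = 0.6519.

0.6519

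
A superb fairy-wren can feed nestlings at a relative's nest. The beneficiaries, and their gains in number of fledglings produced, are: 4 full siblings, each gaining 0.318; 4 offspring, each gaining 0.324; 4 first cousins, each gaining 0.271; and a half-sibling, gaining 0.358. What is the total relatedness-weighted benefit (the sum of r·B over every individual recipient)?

r to a full sibling = 0.5 (full sibs share both parents — two paths of length 2: r = 2·(1/2)^2 = 1/2).
r to an offspring = 1/2 (one parent–offspring link: r = (1/2)^1 = 1/2).
r to a first cousin = 0.125 (first cousins share one grandparent pair — two paths of length 4: r = 2·(1/2)^4 = 1/8).
r to a half-sibling = 1/4 (half-sibs share one parent — one path of length 2: r = (1/2)^2 = 1/4).
Summing one r·B term per recipient: 4·0.5·0.318 + 4·0.5·0.324 + 4·0.125·0.271 + 1·0.25·0.358 = 1.509.

1.509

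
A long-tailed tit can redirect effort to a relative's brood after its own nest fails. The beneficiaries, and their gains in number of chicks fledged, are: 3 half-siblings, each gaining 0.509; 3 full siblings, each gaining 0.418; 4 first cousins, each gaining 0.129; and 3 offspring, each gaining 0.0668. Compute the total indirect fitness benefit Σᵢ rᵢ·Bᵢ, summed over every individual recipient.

1.17345

r to a half-sibling = 1/4 (half-sibs share one parent — one path of length 2: r = (1/2)^2 = 1/4).
r to a full sibling = 0.5 (full sibs share both parents — two paths of length 2: r = 2·(1/2)^2 = 1/2).
r to a first cousin = 1/8 (first cousins share one grandparent pair — two paths of length 4: r = 2·(1/2)^4 = 1/8).
r to an offspring = 0.5 (one parent–offspring link: r = (1/2)^1 = 1/2).
Summing one r·B term per recipient: 3·0.25·0.509 + 3·0.5·0.418 + 4·0.125·0.129 + 3·0.5·0.0668 = 1.17345.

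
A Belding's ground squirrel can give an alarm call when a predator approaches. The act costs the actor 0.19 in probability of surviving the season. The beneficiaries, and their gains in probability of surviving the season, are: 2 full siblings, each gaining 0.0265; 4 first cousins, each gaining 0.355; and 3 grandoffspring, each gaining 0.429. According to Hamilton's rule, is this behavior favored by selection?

Hamilton's rule: the trait is favored when the sum of r·B over every recipient exceeds the actor's cost C.
r to a full sibling = 0.5 (full sibs share both parents — two paths of length 2: r = 2·(1/2)^2 = 1/2).
r to a first cousin = 0.125 (first cousins share one grandparent pair — two paths of length 4: r = 2·(1/2)^4 = 1/8).
r to a grandoffspring = 1/4 (two parent–offspring links: r = (1/2)^2 = 1/4).
Summing one r·B term per recipient: 2·0.5·0.0265 + 4·0.125·0.355 + 3·0.25·0.429 = 0.52575.
0.52575 > 0.19: the indirect benefit exceeds the cost.

Yes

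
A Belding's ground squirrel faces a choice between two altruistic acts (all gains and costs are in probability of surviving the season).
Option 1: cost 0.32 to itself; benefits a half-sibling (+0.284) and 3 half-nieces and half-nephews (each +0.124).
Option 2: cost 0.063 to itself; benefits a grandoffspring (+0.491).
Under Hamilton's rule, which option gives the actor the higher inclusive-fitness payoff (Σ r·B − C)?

Option 2

Option 1: r to a half-sibling = 0.25.
Option 1: r to a half-niece or half-nephew = 0.125.
Option 1: Σ r·B − C = (1·0.25·0.284 + 3·0.125·0.124) − 0.32 = -0.2025.
Option 2: r to a grandoffspring = 0.25.
Option 2: Σ r·B − C = (1·0.25·0.491) − 0.063 = 0.05975.
Option 2 has the higher net inclusive-fitness payoff.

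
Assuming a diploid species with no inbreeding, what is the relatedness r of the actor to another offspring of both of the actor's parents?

Each parent–offspring link contributes a factor of 1/2, and independent paths through distinct common ancestors add.
Full sibs share both parents — two paths of length 2: r = 2·(1/2)^2 = 1/2.

0.5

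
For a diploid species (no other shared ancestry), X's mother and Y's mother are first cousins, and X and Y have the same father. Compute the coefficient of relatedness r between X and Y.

Relatedness sums over independent paths through distinct common ancestors.
X and Y are related in two ways: second cousins through their mothers (r = 1/32) and half-sibs through their shared father (r = 1/4).
r = 1/32 + 1/4 = 0.28125.

0.28125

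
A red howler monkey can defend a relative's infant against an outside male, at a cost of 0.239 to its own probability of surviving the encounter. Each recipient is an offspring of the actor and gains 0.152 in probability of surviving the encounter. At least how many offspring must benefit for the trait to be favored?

r to an offspring = 0.5 (one parent–offspring link: r = (1/2)^1 = 1/2).
Hamilton's rule: n·r·B > C  ⇒  n > C/(r·B) = 0.239/(0.5·0.152) = 3.145.
The smallest integer exceeding 3.145 is 4.

4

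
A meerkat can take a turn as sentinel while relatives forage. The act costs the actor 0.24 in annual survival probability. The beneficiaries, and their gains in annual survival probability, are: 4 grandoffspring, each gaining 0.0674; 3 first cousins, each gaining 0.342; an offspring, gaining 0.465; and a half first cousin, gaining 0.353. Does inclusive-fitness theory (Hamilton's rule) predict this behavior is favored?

Hamilton's rule: the trait is favored when the sum of r·B over every recipient exceeds the actor's cost C.
r to a grandoffspring = 1/4 (two parent–offspring links: r = (1/2)^2 = 1/4).
r to a first cousin = 1/8 (first cousins share one grandparent pair — two paths of length 4: r = 2·(1/2)^4 = 1/8).
r to an offspring = 0.5 (one parent–offspring link: r = (1/2)^1 = 1/2).
r to a half first cousin = 1/16 (half first cousins share one grandparent — one path of length 4: r = (1/2)^4 = 1/16).
Summing one r·B term per recipient: 4·0.25·0.0674 + 3·0.125·0.342 + 1·0.5·0.465 + 1·0.0625·0.353 = 0.4502125.
0.4502125 > 0.24: the indirect benefit exceeds the cost.

Yes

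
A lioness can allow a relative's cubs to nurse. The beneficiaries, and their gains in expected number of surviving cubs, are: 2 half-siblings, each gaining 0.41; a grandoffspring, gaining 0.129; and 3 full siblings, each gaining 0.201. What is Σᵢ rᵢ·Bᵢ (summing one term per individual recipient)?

r to a half-sibling = 0.25 (half-sibs share one parent — one path of length 2: r = (1/2)^2 = 1/4).
r to a grandoffspring = 1/4 (two parent–offspring links: r = (1/2)^2 = 1/4).
r to a full sibling = 1/2 (full sibs share both parents — two paths of length 2: r = 2·(1/2)^2 = 1/2).
Summing one r·B term per recipient: 2·0.25·0.41 + 1·0.25·0.129 + 3·0.5·0.201 = 0.53875.

0.53875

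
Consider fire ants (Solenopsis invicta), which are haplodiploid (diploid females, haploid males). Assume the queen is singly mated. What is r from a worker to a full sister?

Haplodiploid full sisters inherit their father's entire haploid genome identically (contributing 1/2) and on average half of their mother's contribution (1/2 · 1/2 = 1/4); r = 1/2 + 1/4 = 3/4.

0.75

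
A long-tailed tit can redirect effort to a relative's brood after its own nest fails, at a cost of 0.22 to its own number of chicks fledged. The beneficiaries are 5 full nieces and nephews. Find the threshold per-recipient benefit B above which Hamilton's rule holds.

r to a full niece or nephew = 1/4 (full aunt/uncle↔niece/nephew: two paths of length 3 through the shared grandparent pair: r = 2·(1/2)^3 = 1/4).
Hamilton's rule with n recipients of equal r: n·r·B > C, so B > C/(n·r) = 0.22/(5·0.25) = 0.176.

0.176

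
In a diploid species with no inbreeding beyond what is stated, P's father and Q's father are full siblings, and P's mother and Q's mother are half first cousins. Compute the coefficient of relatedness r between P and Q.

0.140625

Independent pedigree routes through distinct common ancestors add.
P and Q are related in two ways: first cousins through their fathers (r = 1/8) and half second cousins through their mothers (r = 1/64).
r = 1/8 + 1/64 = 0.140625.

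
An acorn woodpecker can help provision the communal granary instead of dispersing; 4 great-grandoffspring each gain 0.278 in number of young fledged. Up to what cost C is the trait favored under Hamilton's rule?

0.139

r to a great-grandoffspring = 0.125 (three parent–offspring links: r = (1/2)^3 = 1/8).
Hamilton's rule: n·r·B > C, so the trait is favored while C < n·r·B = 4·0.125·0.278 = 0.139.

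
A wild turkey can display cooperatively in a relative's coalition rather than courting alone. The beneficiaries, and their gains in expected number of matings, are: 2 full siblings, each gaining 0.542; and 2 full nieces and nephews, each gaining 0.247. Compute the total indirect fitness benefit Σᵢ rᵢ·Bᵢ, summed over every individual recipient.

r to a full sibling = 1/2 (full sibs share both parents — two paths of length 2: r = 2·(1/2)^2 = 1/2).
r to a full niece or nephew = 0.25 (full aunt/uncle↔niece/nephew: two paths of length 3 through the shared grandparent pair: r = 2·(1/2)^3 = 1/4).
Summing one r·B term per recipient: 2·0.5·0.542 + 2·0.25·0.247 = 0.6655.

0.6655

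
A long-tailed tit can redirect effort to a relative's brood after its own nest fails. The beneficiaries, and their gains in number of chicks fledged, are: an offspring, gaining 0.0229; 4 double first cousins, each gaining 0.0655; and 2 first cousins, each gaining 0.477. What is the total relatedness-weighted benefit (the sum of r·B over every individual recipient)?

r to an offspring = 1/2 (one parent–offspring link: r = (1/2)^1 = 1/2).
r to a double first cousin = 1/4 (double first cousins share both grandparent pairs — four paths of length 4: r = 4·(1/2)^4 = 1/4).
r to a first cousin = 1/8 (first cousins share one grandparent pair — two paths of length 4: r = 2·(1/2)^4 = 1/8).
Summing one r·B term per recipient: 1·0.5·0.0229 + 4·0.25·0.0655 + 2·0.125·0.477 = 0.1962.

0.1962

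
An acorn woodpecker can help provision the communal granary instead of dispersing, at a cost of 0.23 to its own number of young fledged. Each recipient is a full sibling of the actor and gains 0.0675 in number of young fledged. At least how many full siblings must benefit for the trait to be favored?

r to a full sibling = 1/2 (full sibs share both parents — two paths of length 2: r = 2·(1/2)^2 = 1/2).
Hamilton's rule: n·r·B > C  ⇒  n > C/(r·B) = 0.23/(0.5·0.0675) = 6.815.
The smallest integer exceeding 6.815 is 7.

7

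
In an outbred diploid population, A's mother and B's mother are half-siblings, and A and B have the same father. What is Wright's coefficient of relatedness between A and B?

Relatedness sums over independent paths through distinct common ancestors.
A and B are related in two ways: half first cousins through their mothers (r = 1/16) and half-sibs through their shared father (r = 1/4).
r = 1/16 + 1/4 = 0.3125.

0.3125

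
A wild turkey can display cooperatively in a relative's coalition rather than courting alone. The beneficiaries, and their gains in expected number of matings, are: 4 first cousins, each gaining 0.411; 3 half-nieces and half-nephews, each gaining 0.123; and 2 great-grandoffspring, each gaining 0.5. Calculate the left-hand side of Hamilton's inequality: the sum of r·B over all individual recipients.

0.376625

r to a first cousin = 0.125 (first cousins share one grandparent pair — two paths of length 4: r = 2·(1/2)^4 = 1/8).
r to a half-niece or half-nephew = 1/8 (half-aunt/uncle↔niece/nephew: one path of length 3: r = (1/2)^3 = 1/8).
r to a great-grandoffspring = 1/8 (three parent–offspring links: r = (1/2)^3 = 1/8).
Summing one r·B term per recipient: 4·0.125·0.411 + 3·0.125·0.123 + 2·0.125·0.5 = 0.376625.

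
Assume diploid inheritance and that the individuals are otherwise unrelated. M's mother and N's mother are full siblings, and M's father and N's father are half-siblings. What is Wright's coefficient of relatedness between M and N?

0.1875

Independent pedigree routes through distinct common ancestors add.
M and N are related in two ways: first cousins through their mothers (r = 1/8) and half first cousins through their fathers (r = 1/16).
r = 1/8 + 1/16 = 3/16 = 0.1875.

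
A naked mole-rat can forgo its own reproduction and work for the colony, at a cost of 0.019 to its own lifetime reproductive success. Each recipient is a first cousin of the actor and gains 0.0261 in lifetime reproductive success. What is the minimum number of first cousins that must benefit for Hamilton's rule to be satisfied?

r to a first cousin = 0.125 (first cousins share one grandparent pair — two paths of length 4: r = 2·(1/2)^4 = 1/8).
Hamilton's rule: n·r·B > C  ⇒  n > C/(r·B) = 0.019/(0.125·0.0261) = 5.824.
The smallest integer exceeding 5.824 is 6.

6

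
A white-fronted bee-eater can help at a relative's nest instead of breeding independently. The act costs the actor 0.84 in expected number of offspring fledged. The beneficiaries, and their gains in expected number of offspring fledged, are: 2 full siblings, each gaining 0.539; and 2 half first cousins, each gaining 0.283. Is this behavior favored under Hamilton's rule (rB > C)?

Hamilton's rule: the trait is favored when the sum of r·B over every recipient exceeds the actor's cost C.
r to a full sibling = 0.5 (full sibs share both parents — two paths of length 2: r = 2·(1/2)^2 = 1/2).
r to a half first cousin = 0.0625 (half first cousins share one grandparent — one path of length 4: r = (1/2)^4 = 1/16).
Summing one r·B term per recipient: 2·0.5·0.539 + 2·0.0625·0.283 = 0.574375.
0.574375 < 0.84: the indirect benefit is less than the cost.

No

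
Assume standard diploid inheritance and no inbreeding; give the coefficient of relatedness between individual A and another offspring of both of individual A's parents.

0.5

Each parent–offspring link contributes a factor of 1/2, and independent paths through distinct common ancestors add.
Full sibs share both parents — two paths of length 2: r = 2·(1/2)^2 = 1/2.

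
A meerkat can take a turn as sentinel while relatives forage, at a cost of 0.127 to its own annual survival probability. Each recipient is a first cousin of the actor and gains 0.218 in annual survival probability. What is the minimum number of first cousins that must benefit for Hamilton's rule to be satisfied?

5

r to a first cousin = 1/8 (first cousins share one grandparent pair — two paths of length 4: r = 2·(1/2)^4 = 1/8).
Hamilton's rule: n·r·B > C  ⇒  n > C/(r·B) = 0.127/(0.125·0.218) = 4.661.
The smallest integer exceeding 4.661 is 5.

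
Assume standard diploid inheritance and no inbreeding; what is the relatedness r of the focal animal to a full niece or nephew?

0.25

Full aunt/uncle↔niece/nephew: two paths of length 3 through the shared grandparent pair: r = 2·(1/2)^3 = 1/4.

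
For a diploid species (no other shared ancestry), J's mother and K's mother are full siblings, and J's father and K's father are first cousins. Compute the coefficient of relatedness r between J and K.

Wright's path rule: contributions from independent ancestry routes add.
J and K are related in two ways: first cousins through their mothers (r = 1/8) and second cousins through their fathers (r = 1/32).
r = 1/8 + 1/32 = 0.15625.

0.15625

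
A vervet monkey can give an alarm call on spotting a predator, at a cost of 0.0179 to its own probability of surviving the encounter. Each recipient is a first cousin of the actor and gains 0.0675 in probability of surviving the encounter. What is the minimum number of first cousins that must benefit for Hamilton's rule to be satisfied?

r to a first cousin = 1/8 (first cousins share one grandparent pair — two paths of length 4: r = 2·(1/2)^4 = 1/8).
Hamilton's rule: n·r·B > C  ⇒  n > C/(r·B) = 0.0179/(0.125·0.0675) = 2.121.
The smallest integer exceeding 2.121 is 3.

3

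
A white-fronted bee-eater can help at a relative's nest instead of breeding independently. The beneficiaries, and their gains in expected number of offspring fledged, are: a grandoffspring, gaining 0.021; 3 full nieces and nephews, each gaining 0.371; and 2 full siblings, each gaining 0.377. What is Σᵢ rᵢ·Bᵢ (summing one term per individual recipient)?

r to a grandoffspring = 0.25 (two parent–offspring links: r = (1/2)^2 = 1/4).
r to a full niece or nephew = 1/4 (full aunt/uncle↔niece/nephew: two paths of length 3 through the shared grandparent pair: r = 2·(1/2)^3 = 1/4).
r to a full sibling = 0.5 (full sibs share both parents — two paths of length 2: r = 2·(1/2)^2 = 1/2).
Summing one r·B term per recipient: 1·0.25·0.021 + 3·0.25·0.371 + 2·0.5·0.377 = 0.6605.

0.6605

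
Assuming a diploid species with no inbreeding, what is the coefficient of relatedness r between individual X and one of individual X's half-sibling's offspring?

Each parent–offspring link contributes a factor of 1/2, and independent paths through distinct common ancestors add.
Half-aunt/uncle↔niece/nephew: one path of length 3: r = (1/2)^3 = 1/8.

0.125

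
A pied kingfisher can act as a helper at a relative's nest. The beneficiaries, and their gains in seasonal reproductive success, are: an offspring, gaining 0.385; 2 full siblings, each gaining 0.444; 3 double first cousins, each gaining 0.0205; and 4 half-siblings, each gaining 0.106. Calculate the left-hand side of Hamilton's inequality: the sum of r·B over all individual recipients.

0.757875

r to an offspring = 1/2 (one parent–offspring link: r = (1/2)^1 = 1/2).
r to a full sibling = 1/2 (full sibs share both parents — two paths of length 2: r = 2·(1/2)^2 = 1/2).
r to a double first cousin = 0.25 (double first cousins share both grandparent pairs — four paths of length 4: r = 4·(1/2)^4 = 1/4).
r to a half-sibling = 0.25 (half-sibs share one parent — one path of length 2: r = (1/2)^2 = 1/4).
Summing one r·B term per recipient: 1·0.5·0.385 + 2·0.5·0.444 + 3·0.25·0.0205 + 4·0.25·0.106 = 0.757875.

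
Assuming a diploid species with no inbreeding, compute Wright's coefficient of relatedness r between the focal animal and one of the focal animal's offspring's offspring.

0.25

Each parent–offspring link contributes a factor of 1/2, and independent paths through distinct common ancestors add.
Two parent–offspring links: r = (1/2)^2 = 1/4.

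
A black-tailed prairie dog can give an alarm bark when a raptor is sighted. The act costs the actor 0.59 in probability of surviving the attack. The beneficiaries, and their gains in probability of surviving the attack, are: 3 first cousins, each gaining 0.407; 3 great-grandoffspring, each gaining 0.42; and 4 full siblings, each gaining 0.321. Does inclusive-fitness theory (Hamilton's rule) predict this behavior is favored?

Hamilton's rule: the trait is favored when the sum of r·B over every recipient exceeds the actor's cost C.
r to a first cousin = 1/8 (first cousins share one grandparent pair — two paths of length 4: r = 2·(1/2)^4 = 1/8).
r to a great-grandoffspring = 1/8 (three parent–offspring links: r = (1/2)^3 = 1/8).
r to a full sibling = 0.5 (full sibs share both parents — two paths of length 2: r = 2·(1/2)^2 = 1/2).
Summing one r·B term per recipient: 3·0.125·0.407 + 3·0.125·0.42 + 4·0.5·0.321 = 0.952125.
0.952125 > 0.59: the indirect benefit exceeds the cost.

Yes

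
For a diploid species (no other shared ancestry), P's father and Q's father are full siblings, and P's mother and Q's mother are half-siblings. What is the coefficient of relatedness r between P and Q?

0.1875

Independent pedigree routes through distinct common ancestors add.
P and Q are related in two ways: first cousins through their fathers (r = 1/8) and half first cousins through their mothers (r = 1/16).
r = 1/8 + 1/16 = 3/16 = 0.1875.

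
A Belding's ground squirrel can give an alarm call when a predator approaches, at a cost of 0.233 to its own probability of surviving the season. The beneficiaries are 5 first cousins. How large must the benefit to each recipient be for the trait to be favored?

r to a first cousin = 0.125 (first cousins share one grandparent pair — two paths of length 4: r = 2·(1/2)^4 = 1/8).
Hamilton's rule with n recipients of equal r: n·r·B > C, so B > C/(n·r) = 0.233/(5·0.125) = 0.3728.

0.3728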